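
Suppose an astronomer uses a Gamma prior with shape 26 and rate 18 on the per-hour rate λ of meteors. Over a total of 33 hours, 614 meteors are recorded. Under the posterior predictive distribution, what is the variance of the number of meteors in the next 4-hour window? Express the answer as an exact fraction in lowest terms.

140800/2601

Total count 614 over total exposure 33 hours.
Conjugate update: add total count to the shape and total exposure to the rate, giving Gamma(640, 51).
The posterior predictive for a window of length T is Negative Binomial with variance T·α'·(β'+T)/β'² = 4·640·55/2601 = 140800/2601.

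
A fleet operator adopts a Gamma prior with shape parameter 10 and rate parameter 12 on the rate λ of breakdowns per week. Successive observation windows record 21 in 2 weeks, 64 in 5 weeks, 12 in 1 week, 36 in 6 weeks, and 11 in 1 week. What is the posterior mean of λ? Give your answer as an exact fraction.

154/27

Total count: 21 + 64 + 12 + 36 + 11 = 144.
Total exposure: 2 + 5 + 1 + 6 + 1 = 15 weeks.
The Gamma prior is conjugate for the Poisson rate, so λ | data ~ Gamma(10+144, 12+15) = Gamma(154, 27).
Posterior mean = α'/β' = 154/27.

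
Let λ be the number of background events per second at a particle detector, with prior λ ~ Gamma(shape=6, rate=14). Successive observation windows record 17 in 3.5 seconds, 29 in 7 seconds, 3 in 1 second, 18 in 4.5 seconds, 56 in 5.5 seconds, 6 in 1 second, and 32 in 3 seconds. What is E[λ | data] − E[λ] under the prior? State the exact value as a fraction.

Total count: 17 + 29 + 3 + 18 + 56 + 6 + 32 = 161.
Total exposure: 3.5 + 7 + 1 + 4.5 + 5.5 + 1 + 3 = 25.5 seconds.
By Gamma–Poisson conjugacy, the posterior is Gamma(α + Σx, β + Σt) = Gamma(6 + 161, 14 + 25.5) = Gamma(167, 79/2).
Posterior mean = 167/(79/2) = 334/79; prior mean = 6/14 = 3/7. Difference = 334/79 − 3/7 = 2101/553.

2101/553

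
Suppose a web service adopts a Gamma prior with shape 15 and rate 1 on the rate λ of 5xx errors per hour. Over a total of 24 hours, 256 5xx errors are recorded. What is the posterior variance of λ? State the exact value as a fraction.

271/625

Total count 256 over total exposure 24 hours.
Posterior: α' = 15 + 256 = 271, β' = 1 + 24 = 25.
Posterior variance = α'/β'² = 271/625.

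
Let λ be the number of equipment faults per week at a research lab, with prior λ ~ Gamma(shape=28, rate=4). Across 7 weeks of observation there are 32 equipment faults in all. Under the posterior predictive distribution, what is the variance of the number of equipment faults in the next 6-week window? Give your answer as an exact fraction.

Total count 32 over total exposure 7 weeks.
Gamma(α, β) with Poisson data over total exposure Σt gives posterior Gamma(α+Σx, β+Σt) = Gamma(60, 11).
The posterior predictive for a window of length T is Negative Binomial with variance T·α'·(β'+T)/β'² = 6·60·17/121 = 6120/121.

6120/121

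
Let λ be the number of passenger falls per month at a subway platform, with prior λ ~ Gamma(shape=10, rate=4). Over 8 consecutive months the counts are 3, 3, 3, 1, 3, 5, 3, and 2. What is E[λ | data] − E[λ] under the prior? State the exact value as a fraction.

Total count: 3 + 3 + 3 + 1 + 3 + 5 + 3 + 2 = 23.
Total exposure: 8 months.
Conjugate update: add total count to the shape and total exposure to the rate, giving Gamma(33, 12).
Posterior mean = 33/12 = 11/4; prior mean = 10/4 = 5/2. Difference = 11/4 − 5/2 = 1/4.

1/4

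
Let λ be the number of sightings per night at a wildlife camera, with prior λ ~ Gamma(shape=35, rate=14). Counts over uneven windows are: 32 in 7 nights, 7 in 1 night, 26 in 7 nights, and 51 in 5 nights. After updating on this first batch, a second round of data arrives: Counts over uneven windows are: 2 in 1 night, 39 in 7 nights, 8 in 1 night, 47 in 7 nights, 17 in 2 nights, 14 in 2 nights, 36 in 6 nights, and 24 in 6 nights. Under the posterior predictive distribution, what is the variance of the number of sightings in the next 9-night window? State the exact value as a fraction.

12675/242

Total count: 32 + 7 + 26 + 51 = 116.
Total exposure: 7 + 1 + 7 + 5 = 20 nights.
After the first batch: Gamma(35 + 116, 14 + 20) = Gamma(151, 34).
Total count: 2 + 39 + 8 + 47 + 17 + 14 + 36 + 24 = 187.
Total exposure: 1 + 7 + 1 + 7 + 2 + 2 + 6 + 6 = 32 nights.
After the second batch: Gamma(151 + 187, 34 + 32) = Gamma(338, 66).
The posterior predictive for a window of length T is Negative Binomial with variance T·α'·(β'+T)/β'² = 9·338·75/4356 = 12675/242.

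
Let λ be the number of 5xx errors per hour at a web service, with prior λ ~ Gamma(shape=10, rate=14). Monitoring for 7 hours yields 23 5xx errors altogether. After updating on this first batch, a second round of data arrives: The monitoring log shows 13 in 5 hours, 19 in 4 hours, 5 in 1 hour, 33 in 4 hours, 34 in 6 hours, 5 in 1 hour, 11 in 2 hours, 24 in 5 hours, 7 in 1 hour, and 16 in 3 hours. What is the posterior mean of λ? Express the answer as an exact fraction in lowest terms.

Total count 23 over total exposure 7 hours.
After the first batch: Gamma(10 + 23, 14 + 7) = Gamma(33, 21).
Total count: 13 + 19 + 5 + 33 + 34 + 5 + 11 + 24 + 7 + 16 = 167.
Total exposure: 5 + 4 + 1 + 4 + 6 + 1 + 2 + 5 + 1 + 3 = 32 hours.
After the second batch: Gamma(33 + 167, 21 + 32) = Gamma(200, 53).
Posterior mean = α'/β' = 200/53.

200/53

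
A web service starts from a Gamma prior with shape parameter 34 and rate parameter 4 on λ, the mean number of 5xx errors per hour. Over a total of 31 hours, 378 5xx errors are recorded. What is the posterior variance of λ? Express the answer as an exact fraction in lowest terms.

Total count 378 over total exposure 31 hours.
The Gamma prior is conjugate for the Poisson rate, so λ | data ~ Gamma(34+378, 4+31) = Gamma(412, 35).
Posterior variance = α'/β'² = 412/1225.

412/1225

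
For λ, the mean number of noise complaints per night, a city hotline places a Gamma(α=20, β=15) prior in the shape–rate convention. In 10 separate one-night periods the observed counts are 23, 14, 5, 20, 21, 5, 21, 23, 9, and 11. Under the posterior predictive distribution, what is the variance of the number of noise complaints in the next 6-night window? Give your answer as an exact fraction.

Total count: 23 + 14 + 5 + 20 + 21 + 5 + 21 + 23 + 9 + 11 = 152.
Total exposure: 10 nights.
Conjugate update: add total count to the shape and total exposure to the rate, giving Gamma(172, 25).
The posterior predictive for a window of length T is Negative Binomial with variance T·α'·(β'+T)/β'² = 6·172·31/625 = 31992/625.

31992/625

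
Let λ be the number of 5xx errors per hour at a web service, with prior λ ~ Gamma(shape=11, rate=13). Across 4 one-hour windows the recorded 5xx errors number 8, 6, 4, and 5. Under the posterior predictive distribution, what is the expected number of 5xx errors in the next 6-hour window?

12

Total count: 8 + 6 + 4 + 5 = 23.
Total exposure: 4 hours.
Conjugate update: add total count to the shape and total exposure to the rate, giving Gamma(34, 17).
Predictive mean over a 6-hour window = T·E[λ|data] = 6·34/17 = 12.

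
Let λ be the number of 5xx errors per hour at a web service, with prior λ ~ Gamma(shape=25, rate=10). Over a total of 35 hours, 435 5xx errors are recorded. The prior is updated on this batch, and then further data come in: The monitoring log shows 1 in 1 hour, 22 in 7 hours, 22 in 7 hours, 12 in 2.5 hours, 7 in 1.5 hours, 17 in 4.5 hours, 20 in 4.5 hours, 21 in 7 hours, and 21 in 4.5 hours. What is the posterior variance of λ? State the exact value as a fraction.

2412/28561

Total count 435 over total exposure 35 hours.
After the first batch: Gamma(25 + 435, 10 + 35) = Gamma(460, 45).
Total count: 1 + 22 + 22 + 12 + 7 + 17 + 20 + 21 + 21 = 143.
Total exposure: 1 + 7 + 7 + 2.5 + 1.5 + 4.5 + 4.5 + 7 + 4.5 = 39.5 hours.
After the second batch: Gamma(460 + 143, 45 + 39.5) = Gamma(603, 169/2).
Posterior variance = α'/β'² = 603/(28561/4) = 2412/28561.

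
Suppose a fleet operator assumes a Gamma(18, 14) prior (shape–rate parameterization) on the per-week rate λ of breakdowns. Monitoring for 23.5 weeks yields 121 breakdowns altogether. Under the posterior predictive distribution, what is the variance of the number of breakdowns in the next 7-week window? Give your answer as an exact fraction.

173194/5625

Total count 121 over total exposure 23.5 weeks.
The Gamma prior is conjugate for the Poisson rate, so λ | data ~ Gamma(18+121, 14+23.5) = Gamma(139, 75/2).
The posterior predictive for a window of length T is Negative Binomial with variance T·α'·(β'+T)/β'² = 7·139·(89/2)/(5625/4) = 173194/5625.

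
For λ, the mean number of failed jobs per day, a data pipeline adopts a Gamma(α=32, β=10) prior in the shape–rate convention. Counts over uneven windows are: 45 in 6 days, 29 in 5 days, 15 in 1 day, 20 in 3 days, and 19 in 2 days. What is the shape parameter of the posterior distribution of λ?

160

Total count: 45 + 29 + 15 + 20 + 19 = 128.
Total exposure: 6 + 5 + 1 + 3 + 2 = 17 days.
Conjugate update: add total count to the shape and total exposure to the rate, giving Gamma(160, 27).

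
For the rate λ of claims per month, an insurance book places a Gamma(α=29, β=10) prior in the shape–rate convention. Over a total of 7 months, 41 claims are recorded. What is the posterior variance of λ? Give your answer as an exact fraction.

Total count 41 over total exposure 7 months.
Posterior: α' = 29 + 41 = 70, β' = 10 + 7 = 17.
Posterior variance = α'/β'² = 70/289.

70/289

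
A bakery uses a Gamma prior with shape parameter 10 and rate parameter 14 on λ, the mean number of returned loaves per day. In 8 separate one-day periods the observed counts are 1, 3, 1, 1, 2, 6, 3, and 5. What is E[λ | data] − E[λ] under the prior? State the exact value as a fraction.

Total count: 1 + 3 + 1 + 1 + 2 + 6 + 3 + 5 = 22.
Total exposure: 8 days.
The Gamma prior is conjugate for the Poisson rate, so λ | data ~ Gamma(10+22, 14+8) = Gamma(32, 22).
Posterior mean = 32/22 = 16/11; prior mean = 10/14 = 5/7. Difference = 16/11 − 5/7 = 57/77.

57/77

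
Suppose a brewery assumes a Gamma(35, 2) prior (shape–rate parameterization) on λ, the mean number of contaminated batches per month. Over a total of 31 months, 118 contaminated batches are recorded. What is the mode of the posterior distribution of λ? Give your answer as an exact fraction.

Total count 118 over total exposure 31 months.
Posterior: α' = 35 + 118 = 153, β' = 2 + 31 = 33.
Posterior mode = (α'−1)/β' = 152/33.

152/33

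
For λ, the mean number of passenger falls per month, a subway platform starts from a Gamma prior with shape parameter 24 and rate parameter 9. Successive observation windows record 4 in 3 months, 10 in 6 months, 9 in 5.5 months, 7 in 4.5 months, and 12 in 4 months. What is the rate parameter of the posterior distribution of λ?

Total count: 4 + 10 + 9 + 7 + 12 = 42.
Total exposure: 3 + 6 + 5.5 + 4.5 + 4 = 23 months.
Gamma(α, β) with Poisson data over total exposure Σt gives posterior Gamma(α+Σx, β+Σt) = Gamma(66, 32).

32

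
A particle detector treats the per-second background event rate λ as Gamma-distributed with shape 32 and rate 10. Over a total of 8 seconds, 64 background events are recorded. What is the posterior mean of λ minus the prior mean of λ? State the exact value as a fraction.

32/15

Total count 64 over total exposure 8 seconds.
Conjugate update: add total count to the shape and total exposure to the rate, giving Gamma(96, 18).
Posterior mean = 96/18 = 16/3; prior mean = 32/10 = 16/5. Difference = 16/3 − 16/5 = 32/15.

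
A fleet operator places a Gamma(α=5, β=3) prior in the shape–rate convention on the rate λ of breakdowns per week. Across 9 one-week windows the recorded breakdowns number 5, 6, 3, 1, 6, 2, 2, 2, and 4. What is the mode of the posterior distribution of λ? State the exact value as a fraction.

35/12

Total count: 5 + 6 + 3 + 1 + 6 + 2 + 2 + 2 + 4 = 31.
Total exposure: 9 weeks.
The Gamma prior is conjugate for the Poisson rate, so λ | data ~ Gamma(5+31, 3+9) = Gamma(36, 12).
Posterior mode = (α'−1)/β' = 35/12.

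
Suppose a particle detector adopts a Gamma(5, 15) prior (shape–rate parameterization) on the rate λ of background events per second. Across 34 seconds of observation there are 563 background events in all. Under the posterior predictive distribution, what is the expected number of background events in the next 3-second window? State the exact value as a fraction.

Total count 563 over total exposure 34 seconds.
Conjugate update: add total count to the shape and total exposure to the rate, giving Gamma(568, 49).
Predictive mean over a 3-second window = T·E[λ|data] = 3·568/49 = 1704/49.

1704/49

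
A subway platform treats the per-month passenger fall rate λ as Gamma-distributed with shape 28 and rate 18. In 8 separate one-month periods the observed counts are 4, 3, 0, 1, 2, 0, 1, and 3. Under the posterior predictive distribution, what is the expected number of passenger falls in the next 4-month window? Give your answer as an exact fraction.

84/13

Total count: 4 + 3 + 0 + 1 + 2 + 0 + 1 + 3 = 14.
Total exposure: 8 months.
By Gamma–Poisson conjugacy, the posterior is Gamma(α + Σx, β + Σt) = Gamma(28 + 14, 18 + 8) = Gamma(42, 26).
Predictive mean over a 4-month window = T·E[λ|data] = 4·42/26 = 84/13.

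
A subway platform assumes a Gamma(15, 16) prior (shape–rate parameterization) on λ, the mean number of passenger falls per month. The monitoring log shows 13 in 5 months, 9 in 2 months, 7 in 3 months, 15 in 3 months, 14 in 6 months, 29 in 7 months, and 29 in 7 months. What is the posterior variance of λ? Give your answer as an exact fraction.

Total count: 13 + 9 + 7 + 15 + 14 + 29 + 29 = 116.
Total exposure: 5 + 2 + 3 + 3 + 6 + 7 + 7 = 33 months.
The Gamma prior is conjugate for the Poisson rate, so λ | data ~ Gamma(15+116, 16+33) = Gamma(131, 49).
Posterior variance = α'/β'² = 131/2401.

131/2401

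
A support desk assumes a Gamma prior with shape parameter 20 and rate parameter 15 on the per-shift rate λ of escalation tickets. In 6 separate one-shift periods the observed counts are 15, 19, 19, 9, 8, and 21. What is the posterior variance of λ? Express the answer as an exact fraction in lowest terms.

37/147

Total count: 15 + 19 + 19 + 9 + 8 + 21 = 91.
Total exposure: 6 shifts.
By Gamma–Poisson conjugacy, the posterior is Gamma(α + Σx, β + Σt) = Gamma(20 + 91, 15 + 6) = Gamma(111, 21).
Posterior variance = α'/β'² = 111/441 = 37/147.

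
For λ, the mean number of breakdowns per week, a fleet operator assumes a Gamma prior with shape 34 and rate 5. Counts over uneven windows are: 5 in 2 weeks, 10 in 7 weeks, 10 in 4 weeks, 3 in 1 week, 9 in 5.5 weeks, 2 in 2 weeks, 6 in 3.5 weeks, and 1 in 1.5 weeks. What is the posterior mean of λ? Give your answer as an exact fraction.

Total count: 5 + 10 + 10 + 3 + 9 + 2 + 6 + 1 = 46.
Total exposure: 2 + 7 + 4 + 1 + 5.5 + 2 + 3.5 + 1.5 = 26.5 weeks.
Conjugate update: add total count to the shape and total exposure to the rate, giving Gamma(80, 63/2).
Posterior mean = α'/β' = 80/(63/2) = 160/63.

160/63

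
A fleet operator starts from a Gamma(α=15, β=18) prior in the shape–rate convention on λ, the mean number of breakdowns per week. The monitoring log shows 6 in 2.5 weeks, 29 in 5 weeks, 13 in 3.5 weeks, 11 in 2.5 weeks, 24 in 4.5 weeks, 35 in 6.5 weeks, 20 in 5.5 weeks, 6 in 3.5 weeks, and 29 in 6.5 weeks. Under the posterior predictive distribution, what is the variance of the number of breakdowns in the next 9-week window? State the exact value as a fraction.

Total count: 6 + 29 + 13 + 11 + 24 + 35 + 20 + 6 + 29 = 173.
Total exposure: 2.5 + 5 + 3.5 + 2.5 + 4.5 + 6.5 + 5.5 + 3.5 + 6.5 = 40 weeks.
Conjugate update: add total count to the shape and total exposure to the rate, giving Gamma(188, 58).
The posterior predictive for a window of length T is Negative Binomial with variance T·α'·(β'+T)/β'² = 9·188·67/3364 = 28341/841.

28341/841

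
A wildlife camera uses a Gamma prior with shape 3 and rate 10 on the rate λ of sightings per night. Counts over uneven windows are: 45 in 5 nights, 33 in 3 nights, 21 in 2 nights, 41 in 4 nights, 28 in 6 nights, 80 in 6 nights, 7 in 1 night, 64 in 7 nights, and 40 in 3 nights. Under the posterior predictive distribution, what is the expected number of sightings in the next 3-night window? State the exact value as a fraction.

1086/47

Total count: 45 + 33 + 21 + 41 + 28 + 80 + 7 + 64 + 40 = 359.
Total exposure: 5 + 3 + 2 + 4 + 6 + 6 + 1 + 7 + 3 = 37 nights.
By Gamma–Poisson conjugacy, the posterior is Gamma(α + Σx, β + Σt) = Gamma(3 + 359, 10 + 37) = Gamma(362, 47).
Predictive mean over a 3-night window = T·E[λ|data] = 3·362/47 = 1086/47.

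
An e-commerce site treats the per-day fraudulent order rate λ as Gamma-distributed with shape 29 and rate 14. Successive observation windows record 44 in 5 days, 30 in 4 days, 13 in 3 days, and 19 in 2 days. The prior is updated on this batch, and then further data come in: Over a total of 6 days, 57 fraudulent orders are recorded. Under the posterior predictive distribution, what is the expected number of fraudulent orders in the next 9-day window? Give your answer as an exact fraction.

Total count: 44 + 30 + 13 + 19 = 106.
Total exposure: 5 + 4 + 3 + 2 = 14 days.
After the first batch: Gamma(29 + 106, 14 + 14) = Gamma(135, 28).
Total count 57 over total exposure 6 days.
After the second batch: Gamma(135 + 57, 28 + 6) = Gamma(192, 34).
Predictive mean over a 9-day window = T·E[λ|data] = 9·192/34 = 864/17.

864/17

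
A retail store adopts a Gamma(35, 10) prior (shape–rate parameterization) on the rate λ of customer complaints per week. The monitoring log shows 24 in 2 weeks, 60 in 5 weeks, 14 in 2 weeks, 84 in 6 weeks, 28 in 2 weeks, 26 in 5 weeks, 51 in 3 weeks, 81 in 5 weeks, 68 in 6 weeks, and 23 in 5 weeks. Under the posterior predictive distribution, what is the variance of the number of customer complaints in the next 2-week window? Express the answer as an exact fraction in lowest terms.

Total count: 24 + 60 + 14 + 84 + 28 + 26 + 51 + 81 + 68 + 23 = 459.
Total exposure: 2 + 5 + 2 + 6 + 2 + 5 + 3 + 5 + 6 + 5 = 41 weeks.
Posterior: α' = 35 + 459 = 494, β' = 10 + 41 = 51.
The posterior predictive for a window of length T is Negative Binomial with variance T·α'·(β'+T)/β'² = 2·494·53/2601 = 52364/2601.

52364/2601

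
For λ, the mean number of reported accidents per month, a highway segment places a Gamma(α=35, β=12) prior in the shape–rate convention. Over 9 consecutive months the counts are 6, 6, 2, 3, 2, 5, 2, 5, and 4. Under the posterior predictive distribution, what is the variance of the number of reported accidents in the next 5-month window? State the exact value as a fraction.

Total count: 6 + 6 + 2 + 3 + 2 + 5 + 2 + 5 + 4 = 35.
Total exposure: 9 months.
The Gamma prior is conjugate for the Poisson rate, so λ | data ~ Gamma(35+35, 12+9) = Gamma(70, 21).
The posterior predictive for a window of length T is Negative Binomial with variance T·α'·(β'+T)/β'² = 5·70·26/441 = 1300/63.

1300/63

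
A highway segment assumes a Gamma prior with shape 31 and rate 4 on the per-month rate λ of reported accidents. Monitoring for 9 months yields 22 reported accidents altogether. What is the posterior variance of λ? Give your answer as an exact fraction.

Total count 22 over total exposure 9 months.
Posterior: α' = 31 + 22 = 53, β' = 4 + 9 = 13.
Posterior variance = α'/β'² = 53/169.

53/169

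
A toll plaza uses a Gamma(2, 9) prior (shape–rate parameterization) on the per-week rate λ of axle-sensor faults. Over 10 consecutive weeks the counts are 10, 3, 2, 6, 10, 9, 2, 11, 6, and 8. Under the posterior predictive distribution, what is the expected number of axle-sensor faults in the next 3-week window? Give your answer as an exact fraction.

207/19

Total count: 10 + 3 + 2 + 6 + 10 + 9 + 2 + 11 + 6 + 8 = 67.
Total exposure: 10 weeks.
Posterior: α' = 2 + 67 = 69, β' = 9 + 10 = 19.
Predictive mean over a 3-week window = T·E[λ|data] = 3·69/19 = 207/19.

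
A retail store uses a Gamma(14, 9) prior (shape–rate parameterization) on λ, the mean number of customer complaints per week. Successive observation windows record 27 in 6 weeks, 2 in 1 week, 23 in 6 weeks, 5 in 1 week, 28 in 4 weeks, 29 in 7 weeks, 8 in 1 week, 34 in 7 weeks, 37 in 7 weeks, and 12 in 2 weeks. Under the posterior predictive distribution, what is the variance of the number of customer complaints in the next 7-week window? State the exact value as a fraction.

Total count: 27 + 2 + 23 + 5 + 28 + 29 + 8 + 34 + 37 + 12 = 205.
Total exposure: 6 + 1 + 6 + 1 + 4 + 7 + 1 + 7 + 7 + 2 = 42 weeks.
Conjugate update: add total count to the shape and total exposure to the rate, giving Gamma(219, 51).
The posterior predictive for a window of length T is Negative Binomial with variance T·α'·(β'+T)/β'² = 7·219·58/2601 = 29638/867.

29638/867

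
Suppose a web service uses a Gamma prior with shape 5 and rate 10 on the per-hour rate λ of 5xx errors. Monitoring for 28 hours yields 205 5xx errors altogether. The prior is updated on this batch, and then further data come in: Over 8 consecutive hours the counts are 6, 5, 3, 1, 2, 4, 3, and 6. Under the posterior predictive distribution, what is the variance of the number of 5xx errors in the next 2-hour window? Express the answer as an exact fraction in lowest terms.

Total count 205 over total exposure 28 hours.
After the first batch: Gamma(5 + 205, 10 + 28) = Gamma(210, 38).
Total count: 6 + 5 + 3 + 1 + 2 + 4 + 3 + 6 = 30.
Total exposure: 8 hours.
After the second batch: Gamma(210 + 30, 38 + 8) = Gamma(240, 46).
The posterior predictive for a window of length T is Negative Binomial with variance T·α'·(β'+T)/β'² = 2·240·48/2116 = 5760/529.

5760/529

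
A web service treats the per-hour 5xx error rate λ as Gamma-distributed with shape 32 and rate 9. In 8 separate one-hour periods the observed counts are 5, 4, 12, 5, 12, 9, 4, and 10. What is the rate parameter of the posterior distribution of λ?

17

Total count: 5 + 4 + 12 + 5 + 12 + 9 + 4 + 10 = 61.
Total exposure: 8 hours.
The Gamma prior is conjugate for the Poisson rate, so λ | data ~ Gamma(32+61, 9+8) = Gamma(93, 17).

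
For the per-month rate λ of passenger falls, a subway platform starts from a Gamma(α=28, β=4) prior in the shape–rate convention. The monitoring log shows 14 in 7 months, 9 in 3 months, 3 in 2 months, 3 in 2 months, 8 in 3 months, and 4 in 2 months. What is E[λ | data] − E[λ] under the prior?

-4

Total count: 14 + 9 + 3 + 3 + 8 + 4 = 41.
Total exposure: 7 + 3 + 2 + 2 + 3 + 2 = 19 months.
The Gamma prior is conjugate for the Poisson rate, so λ | data ~ Gamma(28+41, 4+19) = Gamma(69, 23).
Posterior mean = 69/23 = 3; prior mean = 28/4 = 7. Difference = 3 − 7 = -4.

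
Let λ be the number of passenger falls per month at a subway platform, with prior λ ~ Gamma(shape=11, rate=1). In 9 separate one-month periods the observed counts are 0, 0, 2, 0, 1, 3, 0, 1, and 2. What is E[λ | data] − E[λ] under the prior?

Total count: 0 + 0 + 2 + 0 + 1 + 3 + 0 + 1 + 2 = 9.
Total exposure: 9 months.
By Gamma–Poisson conjugacy, the posterior is Gamma(α + Σx, β + Σt) = Gamma(11 + 9, 1 + 9) = Gamma(20, 10).
Posterior mean = 20/10 = 2; prior mean = 11/1 = 11. Difference = 2 − 11 = -9.

-9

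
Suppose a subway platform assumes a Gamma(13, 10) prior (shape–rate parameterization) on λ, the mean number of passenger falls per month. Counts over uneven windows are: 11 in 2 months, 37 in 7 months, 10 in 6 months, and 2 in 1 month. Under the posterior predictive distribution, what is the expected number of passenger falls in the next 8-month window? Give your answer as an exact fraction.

Total count: 11 + 37 + 10 + 2 = 60.
Total exposure: 2 + 7 + 6 + 1 = 16 months.
Gamma(α, β) with Poisson data over total exposure Σt gives posterior Gamma(α+Σx, β+Σt) = Gamma(73, 26).
Predictive mean over an 8-month window = T·E[λ|data] = 8·73/26 = 292/13.

292/13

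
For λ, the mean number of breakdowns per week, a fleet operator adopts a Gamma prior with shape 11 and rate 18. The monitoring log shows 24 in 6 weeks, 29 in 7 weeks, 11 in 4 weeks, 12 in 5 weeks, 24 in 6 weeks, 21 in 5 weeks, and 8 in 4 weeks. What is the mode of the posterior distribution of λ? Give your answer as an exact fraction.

Total count: 24 + 29 + 11 + 12 + 24 + 21 + 8 = 129.
Total exposure: 6 + 7 + 4 + 5 + 6 + 5 + 4 = 37 weeks.
The Gamma prior is conjugate for the Poisson rate, so λ | data ~ Gamma(11+129, 18+37) = Gamma(140, 55).
Posterior mode = (α'−1)/β' = 139/55.

139/55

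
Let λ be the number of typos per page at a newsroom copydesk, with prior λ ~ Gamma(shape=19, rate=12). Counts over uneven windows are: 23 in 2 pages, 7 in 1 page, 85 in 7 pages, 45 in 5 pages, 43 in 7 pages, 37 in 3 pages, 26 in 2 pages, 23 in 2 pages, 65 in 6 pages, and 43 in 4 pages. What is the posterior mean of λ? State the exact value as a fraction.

Total count: 23 + 7 + 85 + 45 + 43 + 37 + 26 + 23 + 65 + 43 = 397.
Total exposure: 2 + 1 + 7 + 5 + 7 + 3 + 2 + 2 + 6 + 4 = 39 pages.
Gamma(α, β) with Poisson data over total exposure Σt gives posterior Gamma(α+Σx, β+Σt) = Gamma(416, 51).
Posterior mean = α'/β' = 416/51.

416/51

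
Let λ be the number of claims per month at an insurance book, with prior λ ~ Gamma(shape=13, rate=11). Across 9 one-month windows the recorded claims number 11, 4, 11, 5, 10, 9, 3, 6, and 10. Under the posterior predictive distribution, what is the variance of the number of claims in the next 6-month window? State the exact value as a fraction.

Total count: 11 + 4 + 11 + 5 + 10 + 9 + 3 + 6 + 10 = 69.
Total exposure: 9 months.
The Gamma prior is conjugate for the Poisson rate, so λ | data ~ Gamma(13+69, 11+9) = Gamma(82, 20).
The posterior predictive for a window of length T is Negative Binomial with variance T·α'·(β'+T)/β'² = 6·82·26/400 = 1599/50.

1599/50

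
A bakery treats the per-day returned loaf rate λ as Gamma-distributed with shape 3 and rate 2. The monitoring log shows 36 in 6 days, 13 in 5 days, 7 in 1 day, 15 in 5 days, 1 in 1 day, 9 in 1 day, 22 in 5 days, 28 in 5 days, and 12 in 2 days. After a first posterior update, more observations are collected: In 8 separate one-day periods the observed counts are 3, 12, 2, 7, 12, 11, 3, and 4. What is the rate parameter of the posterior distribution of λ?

41

Total count: 36 + 13 + 7 + 15 + 1 + 9 + 22 + 28 + 12 = 143.
Total exposure: 6 + 5 + 1 + 5 + 1 + 1 + 5 + 5 + 2 = 31 days.
After the first batch: Gamma(3 + 143, 2 + 31) = Gamma(146, 33).
Total count: 3 + 12 + 2 + 7 + 12 + 11 + 3 + 4 = 54.
Total exposure: 8 days.
After the second batch: Gamma(146 + 54, 33 + 8) = Gamma(200, 41).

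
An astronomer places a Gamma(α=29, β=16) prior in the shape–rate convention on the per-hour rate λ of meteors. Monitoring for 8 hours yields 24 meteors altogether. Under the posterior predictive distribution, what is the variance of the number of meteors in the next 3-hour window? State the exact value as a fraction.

477/64

Total count 24 over total exposure 8 hours.
By Gamma–Poisson conjugacy, the posterior is Gamma(α + Σx, β + Σt) = Gamma(29 + 24, 16 + 8) = Gamma(53, 24).
The posterior predictive for a window of length T is Negative Binomial with variance T·α'·(β'+T)/β'² = 3·53·27/576 = 477/64.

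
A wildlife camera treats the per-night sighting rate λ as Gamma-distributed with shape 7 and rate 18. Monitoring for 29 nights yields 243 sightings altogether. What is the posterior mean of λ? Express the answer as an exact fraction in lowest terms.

250/47

Total count 243 over total exposure 29 nights.
Conjugate update: add total count to the shape and total exposure to the rate, giving Gamma(250, 47).
Posterior mean = α'/β' = 250/47.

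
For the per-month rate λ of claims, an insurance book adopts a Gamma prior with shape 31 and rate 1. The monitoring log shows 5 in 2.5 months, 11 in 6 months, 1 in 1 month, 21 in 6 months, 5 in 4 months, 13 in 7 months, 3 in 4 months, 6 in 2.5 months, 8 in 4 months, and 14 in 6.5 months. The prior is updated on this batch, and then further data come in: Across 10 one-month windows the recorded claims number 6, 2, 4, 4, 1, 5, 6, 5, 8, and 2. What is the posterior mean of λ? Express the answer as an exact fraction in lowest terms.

322/109

Total count: 5 + 11 + 1 + 21 + 5 + 13 + 3 + 6 + 8 + 14 = 87.
Total exposure: 2.5 + 6 + 1 + 6 + 4 + 7 + 4 + 2.5 + 4 + 6.5 = 43.5 months.
After the first batch: Gamma(31 + 87, 1 + 43.5) = Gamma(118, 89/2).
Total count: 6 + 2 + 4 + 4 + 1 + 5 + 6 + 5 + 8 + 2 = 43.
Total exposure: 10 months.
After the second batch: Gamma(118 + 43, 89/2 + 10) = Gamma(161, 109/2).
Posterior mean = α'/β' = 161/(109/2) = 322/109.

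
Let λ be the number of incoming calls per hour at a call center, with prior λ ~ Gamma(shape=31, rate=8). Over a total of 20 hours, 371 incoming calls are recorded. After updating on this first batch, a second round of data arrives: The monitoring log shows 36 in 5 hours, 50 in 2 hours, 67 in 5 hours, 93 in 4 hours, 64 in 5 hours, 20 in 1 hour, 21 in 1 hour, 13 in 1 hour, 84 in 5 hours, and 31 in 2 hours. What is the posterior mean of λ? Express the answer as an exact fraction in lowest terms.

Total count 371 over total exposure 20 hours.
After the first batch: Gamma(31 + 371, 8 + 20) = Gamma(402, 28).
Total count: 36 + 50 + 67 + 93 + 64 + 20 + 21 + 13 + 84 + 31 = 479.
Total exposure: 5 + 2 + 5 + 4 + 5 + 1 + 1 + 1 + 5 + 2 = 31 hours.
After the second batch: Gamma(402 + 479, 28 + 31) = Gamma(881, 59).
Posterior mean = α'/β' = 881/59.

881/59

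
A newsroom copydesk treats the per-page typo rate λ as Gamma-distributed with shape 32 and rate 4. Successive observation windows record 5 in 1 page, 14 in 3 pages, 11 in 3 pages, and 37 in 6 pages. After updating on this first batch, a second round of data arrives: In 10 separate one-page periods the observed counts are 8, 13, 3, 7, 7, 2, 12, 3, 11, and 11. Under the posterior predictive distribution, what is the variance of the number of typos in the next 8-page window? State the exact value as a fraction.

Total count: 5 + 14 + 11 + 37 = 67.
Total exposure: 1 + 3 + 3 + 6 = 13 pages.
After the first batch: Gamma(32 + 67, 4 + 13) = Gamma(99, 17).
Total count: 8 + 13 + 3 + 7 + 7 + 2 + 12 + 3 + 11 + 11 = 77.
Total exposure: 10 pages.
After the second batch: Gamma(99 + 77, 17 + 10) = Gamma(176, 27).
The posterior predictive for a window of length T is Negative Binomial with variance T·α'·(β'+T)/β'² = 8·176·35/729 = 49280/729.

49280/729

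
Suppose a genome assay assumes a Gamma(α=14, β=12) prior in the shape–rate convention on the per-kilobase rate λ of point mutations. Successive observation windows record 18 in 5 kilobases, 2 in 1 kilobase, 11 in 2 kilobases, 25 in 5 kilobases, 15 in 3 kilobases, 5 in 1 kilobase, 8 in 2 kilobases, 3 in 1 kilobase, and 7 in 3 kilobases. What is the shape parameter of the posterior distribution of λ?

108

Total count: 18 + 2 + 11 + 25 + 15 + 5 + 8 + 3 + 7 = 94.
Total exposure: 5 + 1 + 2 + 5 + 3 + 1 + 2 + 1 + 3 = 23 kilobases.
The Gamma prior is conjugate for the Poisson rate, so λ | data ~ Gamma(14+94, 12+23) = Gamma(108, 35).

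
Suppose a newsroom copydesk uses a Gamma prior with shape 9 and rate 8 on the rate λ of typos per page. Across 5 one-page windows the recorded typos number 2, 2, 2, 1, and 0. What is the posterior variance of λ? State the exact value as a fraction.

16/169

Total count: 2 + 2 + 2 + 1 + 0 = 7.
Total exposure: 5 pages.
Gamma(α, β) with Poisson data over total exposure Σt gives posterior Gamma(α+Σx, β+Σt) = Gamma(16, 13).
Posterior variance = α'/β'² = 16/169.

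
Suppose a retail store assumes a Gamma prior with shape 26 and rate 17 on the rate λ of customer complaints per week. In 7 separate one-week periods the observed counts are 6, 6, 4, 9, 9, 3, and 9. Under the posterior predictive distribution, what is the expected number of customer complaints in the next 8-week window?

Total count: 6 + 6 + 4 + 9 + 9 + 3 + 9 = 46.
Total exposure: 7 weeks.
Conjugate update: add total count to the shape and total exposure to the rate, giving Gamma(72, 24).
Predictive mean over an 8-week window = T·E[λ|data] = 8·72/24 = 24.

24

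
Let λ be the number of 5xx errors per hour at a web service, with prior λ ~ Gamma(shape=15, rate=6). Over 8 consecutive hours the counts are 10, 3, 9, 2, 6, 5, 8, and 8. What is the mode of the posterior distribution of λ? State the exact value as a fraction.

Total count: 10 + 3 + 9 + 2 + 6 + 5 + 8 + 8 = 51.
Total exposure: 8 hours.
Gamma(α, β) with Poisson data over total exposure Σt gives posterior Gamma(α+Σx, β+Σt) = Gamma(66, 14).
Posterior mode = (α'−1)/β' = 65/14.

65/14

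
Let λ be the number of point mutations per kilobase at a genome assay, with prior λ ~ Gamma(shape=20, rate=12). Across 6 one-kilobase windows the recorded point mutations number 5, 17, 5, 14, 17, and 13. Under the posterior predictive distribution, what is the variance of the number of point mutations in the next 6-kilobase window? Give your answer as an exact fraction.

Total count: 5 + 17 + 5 + 14 + 17 + 13 = 71.
Total exposure: 6 kilobases.
Gamma(α, β) with Poisson data over total exposure Σt gives posterior Gamma(α+Σx, β+Σt) = Gamma(91, 18).
The posterior predictive for a window of length T is Negative Binomial with variance T·α'·(β'+T)/β'² = 6·91·24/324 = 364/9.

364/9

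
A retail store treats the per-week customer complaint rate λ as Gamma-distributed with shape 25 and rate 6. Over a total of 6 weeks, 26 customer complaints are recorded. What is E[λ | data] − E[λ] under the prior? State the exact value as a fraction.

1/12

Total count 26 over total exposure 6 weeks.
Gamma(α, β) with Poisson data over total exposure Σt gives posterior Gamma(α+Σx, β+Σt) = Gamma(51, 12).
Posterior mean = 51/12 = 17/4; prior mean = 25/6 = 25/6. Difference = 17/4 − 25/6 = 1/12.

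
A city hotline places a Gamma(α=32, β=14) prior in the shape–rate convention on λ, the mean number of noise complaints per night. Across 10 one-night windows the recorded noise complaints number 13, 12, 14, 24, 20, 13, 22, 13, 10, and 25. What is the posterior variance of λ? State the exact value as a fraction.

11/32

Total count: 13 + 12 + 14 + 24 + 20 + 13 + 22 + 13 + 10 + 25 = 166.
Total exposure: 10 nights.
Posterior: α' = 32 + 166 = 198, β' = 14 + 10 = 24.
Posterior variance = α'/β'² = 198/576 = 11/32.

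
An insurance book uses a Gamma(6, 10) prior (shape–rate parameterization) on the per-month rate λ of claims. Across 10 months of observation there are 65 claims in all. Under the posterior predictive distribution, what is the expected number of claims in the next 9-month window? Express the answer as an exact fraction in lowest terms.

639/20

Total count 65 over total exposure 10 months.
Conjugate update: add total count to the shape and total exposure to the rate, giving Gamma(71, 20).
Predictive mean over a 9-month window = T·E[λ|data] = 9·71/20 = 639/20.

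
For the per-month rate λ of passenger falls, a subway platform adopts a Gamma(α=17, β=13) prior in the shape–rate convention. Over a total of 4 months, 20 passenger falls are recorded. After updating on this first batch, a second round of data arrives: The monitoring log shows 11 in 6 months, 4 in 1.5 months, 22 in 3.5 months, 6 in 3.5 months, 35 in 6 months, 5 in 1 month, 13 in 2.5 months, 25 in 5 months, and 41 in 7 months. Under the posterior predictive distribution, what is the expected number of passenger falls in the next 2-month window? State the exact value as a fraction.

398/53

Total count 20 over total exposure 4 months.
After the first batch: Gamma(17 + 20, 13 + 4) = Gamma(37, 17).
Total count: 11 + 4 + 22 + 6 + 35 + 5 + 13 + 25 + 41 = 162.
Total exposure: 6 + 1.5 + 3.5 + 3.5 + 6 + 1 + 2.5 + 5 + 7 = 36 months.
After the second batch: Gamma(37 + 162, 17 + 36) = Gamma(199, 53).
Predictive mean over a 2-month window = T·E[λ|data] = 2·199/53 = 398/53.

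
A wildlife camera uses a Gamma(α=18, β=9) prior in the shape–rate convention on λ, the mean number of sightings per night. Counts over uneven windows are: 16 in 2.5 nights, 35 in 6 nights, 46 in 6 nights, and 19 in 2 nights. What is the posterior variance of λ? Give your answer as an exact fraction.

536/2601

Total count: 16 + 35 + 46 + 19 = 116.
Total exposure: 2.5 + 6 + 6 + 2 = 16.5 nights.
Posterior: α' = 18 + 116 = 134, β' = 9 + 16.5 = 51/2.
Posterior variance = α'/β'² = 134/(2601/4) = 536/2601.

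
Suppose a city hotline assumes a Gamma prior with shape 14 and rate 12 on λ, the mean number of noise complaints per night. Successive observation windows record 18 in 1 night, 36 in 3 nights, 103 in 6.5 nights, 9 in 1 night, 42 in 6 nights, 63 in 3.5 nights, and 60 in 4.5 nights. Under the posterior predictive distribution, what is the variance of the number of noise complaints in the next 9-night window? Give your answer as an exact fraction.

Total count: 18 + 36 + 103 + 9 + 42 + 63 + 60 = 331.
Total exposure: 1 + 3 + 6.5 + 1 + 6 + 3.5 + 4.5 = 25.5 nights.
Posterior: α' = 14 + 331 = 345, β' = 12 + 25.5 = 75/2.
The posterior predictive for a window of length T is Negative Binomial with variance T·α'·(β'+T)/β'² = 9·345·(93/2)/(5625/4) = 12834/125.

12834/125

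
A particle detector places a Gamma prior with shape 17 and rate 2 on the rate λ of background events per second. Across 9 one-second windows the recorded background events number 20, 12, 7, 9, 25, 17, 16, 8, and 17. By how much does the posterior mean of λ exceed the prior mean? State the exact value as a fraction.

Total count: 20 + 12 + 7 + 9 + 25 + 17 + 16 + 8 + 17 = 131.
Total exposure: 9 seconds.
Gamma(α, β) with Poisson data over total exposure Σt gives posterior Gamma(α+Σx, β+Σt) = Gamma(148, 11).
Posterior mean = 148/11 = 148/11; prior mean = 17/2 = 17/2. Difference = 148/11 − 17/2 = 109/22.

109/22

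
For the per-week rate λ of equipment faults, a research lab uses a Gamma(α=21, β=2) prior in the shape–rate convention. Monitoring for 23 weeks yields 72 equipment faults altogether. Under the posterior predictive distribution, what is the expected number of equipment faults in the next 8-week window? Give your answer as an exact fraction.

Total count 72 over total exposure 23 weeks.
Gamma(α, β) with Poisson data over total exposure Σt gives posterior Gamma(α+Σx, β+Σt) = Gamma(93, 25).
Predictive mean over an 8-week window = T·E[λ|data] = 8·93/25 = 744/25.

744/25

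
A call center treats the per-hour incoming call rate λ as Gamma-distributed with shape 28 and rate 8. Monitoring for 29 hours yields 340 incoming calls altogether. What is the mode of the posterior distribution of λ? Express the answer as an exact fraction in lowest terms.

367/37

Total count 340 over total exposure 29 hours.
By Gamma–Poisson conjugacy, the posterior is Gamma(α + Σx, β + Σt) = Gamma(28 + 340, 8 + 29) = Gamma(368, 37).
Posterior mode = (α'−1)/β' = 367/37.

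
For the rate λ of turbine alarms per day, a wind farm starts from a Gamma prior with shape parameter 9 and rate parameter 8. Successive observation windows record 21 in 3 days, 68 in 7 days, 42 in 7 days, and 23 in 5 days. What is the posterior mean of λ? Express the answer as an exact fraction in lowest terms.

Total count: 21 + 68 + 42 + 23 = 154.
Total exposure: 3 + 7 + 7 + 5 = 22 days.
Conjugate update: add total count to the shape and total exposure to the rate, giving Gamma(163, 30).
Posterior mean = α'/β' = 163/30.

163/30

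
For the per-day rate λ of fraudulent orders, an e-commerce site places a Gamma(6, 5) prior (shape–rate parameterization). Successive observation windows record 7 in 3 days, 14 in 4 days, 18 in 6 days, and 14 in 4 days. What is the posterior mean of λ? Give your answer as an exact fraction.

Total count: 7 + 14 + 18 + 14 = 53.
Total exposure: 3 + 4 + 6 + 4 = 17 days.
Gamma(α, β) with Poisson data over total exposure Σt gives posterior Gamma(α+Σx, β+Σt) = Gamma(59, 22).
Posterior mean = α'/β' = 59/22.

59/22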